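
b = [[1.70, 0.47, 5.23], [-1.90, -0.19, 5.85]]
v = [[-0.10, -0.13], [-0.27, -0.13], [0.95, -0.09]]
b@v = [[4.67, -0.75], [5.80, -0.25]]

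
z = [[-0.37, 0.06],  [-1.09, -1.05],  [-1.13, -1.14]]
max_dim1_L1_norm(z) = 2.27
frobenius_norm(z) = 2.24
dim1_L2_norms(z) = [0.37, 1.51, 1.61]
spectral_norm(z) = 2.22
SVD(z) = [[-0.10,0.99],[-0.68,-0.01],[-0.72,-0.13]] @ diag([2.2172720535786827, 0.3021665772698408]) @ [[0.72, 0.69], [-0.69, 0.72]]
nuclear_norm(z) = 2.52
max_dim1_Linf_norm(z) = 1.14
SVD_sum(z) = [[-0.16, -0.16], [-1.09, -1.05], [-1.16, -1.11]] + [[-0.21, 0.22], [0.00, -0.0], [0.03, -0.03]]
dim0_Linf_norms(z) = [1.13, 1.14]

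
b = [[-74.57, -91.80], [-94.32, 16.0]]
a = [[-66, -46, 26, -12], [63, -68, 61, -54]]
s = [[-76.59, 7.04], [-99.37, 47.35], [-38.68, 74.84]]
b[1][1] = 16.0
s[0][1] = 7.04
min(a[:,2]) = 26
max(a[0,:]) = 26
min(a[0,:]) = -66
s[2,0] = -38.68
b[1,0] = -94.32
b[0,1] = -91.8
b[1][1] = 16.0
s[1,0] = -99.37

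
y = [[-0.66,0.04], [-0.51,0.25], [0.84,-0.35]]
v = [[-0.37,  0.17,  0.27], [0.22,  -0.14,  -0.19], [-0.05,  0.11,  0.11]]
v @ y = [[0.38, -0.07],[-0.23, 0.04],[0.07, -0.01]]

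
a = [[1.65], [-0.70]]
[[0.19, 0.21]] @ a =[[0.17]]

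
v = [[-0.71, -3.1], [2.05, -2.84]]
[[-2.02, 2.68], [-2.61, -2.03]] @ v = [[6.93, -1.35], [-2.31, 13.86]]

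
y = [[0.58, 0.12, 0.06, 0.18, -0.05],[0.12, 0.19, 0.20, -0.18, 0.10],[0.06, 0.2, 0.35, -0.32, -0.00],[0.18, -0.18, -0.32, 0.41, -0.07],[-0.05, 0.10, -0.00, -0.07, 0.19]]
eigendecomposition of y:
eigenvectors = [[-0.21,-0.91,-0.02,-0.30,-0.20], [0.35,-0.3,-0.34,0.80,-0.18], [0.57,-0.28,0.32,-0.06,0.70], [-0.69,-0.09,-0.09,0.37,0.61], [0.15,0.05,-0.88,-0.36,0.27]]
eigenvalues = [0.84, 0.66, 0.22, -0.0, 0.0]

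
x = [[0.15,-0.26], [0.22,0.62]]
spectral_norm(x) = 0.69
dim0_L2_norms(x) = [0.27, 0.67]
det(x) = 0.15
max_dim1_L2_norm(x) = 0.66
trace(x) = 0.77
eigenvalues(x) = [(0.38+0.04j), (0.38-0.04j)]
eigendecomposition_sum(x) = [[0.07+1.04j, -0.13+1.13j], [0.11-0.95j, (0.31-1j)]] + [[(0.08-1.04j), (-0.13-1.13j)], [(0.11+0.95j), (0.31+1j)]]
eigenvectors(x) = [[0.74+0.00j, (0.74-0j)], [(-0.67-0.13j), -0.67+0.13j]]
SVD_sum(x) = [[-0.05, -0.21], [0.15, 0.64]] + [[0.2, -0.05], [0.07, -0.02]]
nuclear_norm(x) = 0.91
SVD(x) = [[-0.32, 0.95], [0.95, 0.32]] @ diag([0.6895289305228516, 0.21782987392002146]) @ [[0.23, 0.97], [0.97, -0.23]]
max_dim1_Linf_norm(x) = 0.62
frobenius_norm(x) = 0.72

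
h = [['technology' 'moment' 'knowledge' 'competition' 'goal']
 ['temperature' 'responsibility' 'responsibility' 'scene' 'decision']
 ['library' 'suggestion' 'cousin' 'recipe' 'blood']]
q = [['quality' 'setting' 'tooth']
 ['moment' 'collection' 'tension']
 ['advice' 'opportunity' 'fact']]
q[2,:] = ['advice', 'opportunity', 'fact']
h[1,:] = ['temperature', 'responsibility', 'responsibility', 'scene', 'decision']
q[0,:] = ['quality', 'setting', 'tooth']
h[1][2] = 'responsibility'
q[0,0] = 'quality'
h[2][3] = 'recipe'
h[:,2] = ['knowledge', 'responsibility', 'cousin']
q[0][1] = 'setting'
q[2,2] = 'fact'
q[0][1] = 'setting'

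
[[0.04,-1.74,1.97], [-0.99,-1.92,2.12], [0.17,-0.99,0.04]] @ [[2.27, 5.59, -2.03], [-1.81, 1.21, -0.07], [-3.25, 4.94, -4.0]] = [[-3.16, 7.85, -7.84], [-5.66, 2.62, -6.34], [2.05, -0.05, -0.44]]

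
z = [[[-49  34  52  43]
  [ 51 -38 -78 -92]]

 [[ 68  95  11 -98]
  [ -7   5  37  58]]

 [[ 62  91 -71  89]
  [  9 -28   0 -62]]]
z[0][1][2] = -78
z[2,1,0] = 9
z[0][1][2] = -78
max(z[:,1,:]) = 58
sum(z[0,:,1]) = -4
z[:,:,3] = [[43, -92], [-98, 58], [89, -62]]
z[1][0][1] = 95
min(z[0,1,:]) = -92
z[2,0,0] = 62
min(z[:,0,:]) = -98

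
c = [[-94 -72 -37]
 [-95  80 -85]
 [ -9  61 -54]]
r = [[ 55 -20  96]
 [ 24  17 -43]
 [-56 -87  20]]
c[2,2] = -54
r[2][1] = -87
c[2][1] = 61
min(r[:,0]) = -56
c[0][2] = -37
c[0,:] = [-94, -72, -37]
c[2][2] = -54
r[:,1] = [-20, 17, -87]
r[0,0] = 55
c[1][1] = 80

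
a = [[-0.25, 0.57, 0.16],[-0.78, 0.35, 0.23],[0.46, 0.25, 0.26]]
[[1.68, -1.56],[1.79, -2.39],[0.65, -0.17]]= a @ [[-0.80, 1.75],[2.05, -1.25],[1.93, -2.54]]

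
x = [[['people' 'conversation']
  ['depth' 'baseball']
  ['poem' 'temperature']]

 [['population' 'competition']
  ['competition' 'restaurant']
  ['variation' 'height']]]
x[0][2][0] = 'poem'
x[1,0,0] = 'population'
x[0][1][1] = 'baseball'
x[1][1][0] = 'competition'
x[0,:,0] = ['people', 'depth', 'poem']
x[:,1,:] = [['depth', 'baseball'], ['competition', 'restaurant']]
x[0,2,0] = 'poem'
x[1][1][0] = 'competition'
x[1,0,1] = 'competition'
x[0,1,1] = 'baseball'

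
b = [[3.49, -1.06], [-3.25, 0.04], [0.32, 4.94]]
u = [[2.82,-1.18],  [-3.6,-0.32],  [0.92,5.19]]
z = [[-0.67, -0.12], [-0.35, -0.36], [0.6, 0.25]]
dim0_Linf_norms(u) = [3.6, 5.19]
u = b + z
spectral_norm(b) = 5.18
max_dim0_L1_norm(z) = 1.62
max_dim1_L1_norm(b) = 5.26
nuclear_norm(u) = 9.98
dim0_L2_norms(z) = [0.97, 0.45]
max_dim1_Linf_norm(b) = 4.94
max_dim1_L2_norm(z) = 0.68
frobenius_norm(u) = 7.08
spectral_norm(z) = 1.04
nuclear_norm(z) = 1.28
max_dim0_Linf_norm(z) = 0.67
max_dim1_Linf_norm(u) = 5.19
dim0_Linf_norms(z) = [0.67, 0.36]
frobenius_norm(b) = 6.96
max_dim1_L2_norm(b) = 4.95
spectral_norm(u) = 5.42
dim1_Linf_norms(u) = [2.82, 3.6, 5.19]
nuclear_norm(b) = 9.82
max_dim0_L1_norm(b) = 7.06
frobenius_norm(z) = 1.07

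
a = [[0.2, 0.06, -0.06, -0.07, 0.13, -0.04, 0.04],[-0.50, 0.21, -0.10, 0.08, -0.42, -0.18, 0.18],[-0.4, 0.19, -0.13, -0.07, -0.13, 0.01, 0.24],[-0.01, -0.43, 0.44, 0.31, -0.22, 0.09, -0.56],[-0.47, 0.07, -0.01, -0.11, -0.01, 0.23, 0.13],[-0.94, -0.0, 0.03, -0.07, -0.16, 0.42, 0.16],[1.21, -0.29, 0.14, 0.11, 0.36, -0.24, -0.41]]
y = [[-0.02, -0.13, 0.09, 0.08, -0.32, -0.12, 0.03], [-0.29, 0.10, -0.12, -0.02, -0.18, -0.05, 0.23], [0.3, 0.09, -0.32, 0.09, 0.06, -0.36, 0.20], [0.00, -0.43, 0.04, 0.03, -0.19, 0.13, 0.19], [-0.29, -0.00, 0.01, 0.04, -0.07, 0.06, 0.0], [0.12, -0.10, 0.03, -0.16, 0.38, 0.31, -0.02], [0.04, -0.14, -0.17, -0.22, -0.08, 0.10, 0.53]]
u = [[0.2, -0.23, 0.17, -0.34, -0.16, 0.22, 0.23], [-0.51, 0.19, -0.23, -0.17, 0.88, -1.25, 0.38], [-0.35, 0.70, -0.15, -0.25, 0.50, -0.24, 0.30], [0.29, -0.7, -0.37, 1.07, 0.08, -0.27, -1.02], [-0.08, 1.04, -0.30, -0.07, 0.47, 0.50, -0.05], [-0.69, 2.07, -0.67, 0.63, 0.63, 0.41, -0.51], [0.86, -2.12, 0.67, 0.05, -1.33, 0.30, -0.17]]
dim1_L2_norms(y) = [0.39, 0.44, 0.62, 0.53, 0.31, 0.54, 0.63]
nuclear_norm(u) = 8.13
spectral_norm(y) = 0.78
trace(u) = 2.02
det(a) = -0.00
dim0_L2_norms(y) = [0.52, 0.5, 0.4, 0.3, 0.57, 0.52, 0.64]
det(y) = -0.00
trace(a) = 0.59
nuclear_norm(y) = 2.81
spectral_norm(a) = 1.97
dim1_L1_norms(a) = [0.6, 1.67, 1.17, 2.06, 1.03, 1.78, 2.76]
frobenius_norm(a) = 2.26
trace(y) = 0.56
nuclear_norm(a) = 3.55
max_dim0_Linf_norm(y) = 0.53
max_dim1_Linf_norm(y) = 0.53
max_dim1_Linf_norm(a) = 1.21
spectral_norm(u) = 4.00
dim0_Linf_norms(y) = [0.3, 0.43, 0.32, 0.22, 0.38, 0.36, 0.53]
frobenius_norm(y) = 1.34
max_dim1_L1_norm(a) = 2.76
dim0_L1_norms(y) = [1.06, 0.99, 0.78, 0.64, 1.28, 1.13, 1.2]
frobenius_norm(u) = 4.79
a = u @ y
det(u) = -0.00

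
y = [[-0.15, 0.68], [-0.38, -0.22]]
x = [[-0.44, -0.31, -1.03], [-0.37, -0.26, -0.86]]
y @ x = [[-0.19, -0.13, -0.43], [0.25, 0.18, 0.58]]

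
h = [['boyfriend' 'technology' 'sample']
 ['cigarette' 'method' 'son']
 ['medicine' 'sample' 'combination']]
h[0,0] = 'boyfriend'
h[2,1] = 'sample'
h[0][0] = 'boyfriend'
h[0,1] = 'technology'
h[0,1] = 'technology'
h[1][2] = 'son'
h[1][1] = 'method'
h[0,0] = 'boyfriend'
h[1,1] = 'method'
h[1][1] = 'method'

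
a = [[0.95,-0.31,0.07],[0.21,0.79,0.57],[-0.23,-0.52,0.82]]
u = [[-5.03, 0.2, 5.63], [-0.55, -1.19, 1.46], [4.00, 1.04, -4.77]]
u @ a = [[-6.03, -1.21, 4.38], [-1.11, -1.53, 0.48], [5.12, 2.06, -3.04]]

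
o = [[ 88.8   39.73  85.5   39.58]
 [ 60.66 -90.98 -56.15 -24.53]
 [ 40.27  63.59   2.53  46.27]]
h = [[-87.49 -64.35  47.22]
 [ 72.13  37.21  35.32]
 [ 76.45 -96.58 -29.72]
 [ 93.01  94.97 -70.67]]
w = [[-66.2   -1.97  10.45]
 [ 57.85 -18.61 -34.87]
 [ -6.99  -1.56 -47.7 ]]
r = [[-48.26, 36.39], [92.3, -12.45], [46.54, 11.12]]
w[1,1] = -18.61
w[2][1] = -1.56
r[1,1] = -12.45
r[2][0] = 46.54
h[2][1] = -96.58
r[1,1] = -12.45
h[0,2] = 47.22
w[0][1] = -1.97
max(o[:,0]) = 88.8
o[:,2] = [85.5, -56.15, 2.53]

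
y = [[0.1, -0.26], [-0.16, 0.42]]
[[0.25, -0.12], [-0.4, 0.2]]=y @ [[0.73, 0.68], [-0.68, 0.73]]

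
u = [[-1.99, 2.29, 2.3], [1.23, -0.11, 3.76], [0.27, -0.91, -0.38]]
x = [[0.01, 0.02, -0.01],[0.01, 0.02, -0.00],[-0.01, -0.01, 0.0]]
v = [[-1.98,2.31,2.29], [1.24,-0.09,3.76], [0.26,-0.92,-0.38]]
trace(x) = 0.03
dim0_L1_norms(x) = [0.03, 0.05, 0.01]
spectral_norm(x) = 0.04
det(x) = -0.00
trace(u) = -2.48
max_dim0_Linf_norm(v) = 3.76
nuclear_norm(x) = 0.05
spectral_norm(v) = 4.64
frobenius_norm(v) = 5.59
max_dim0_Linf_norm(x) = 0.02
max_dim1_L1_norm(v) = 6.58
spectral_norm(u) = 4.64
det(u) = -6.00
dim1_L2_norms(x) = [0.02, 0.02, 0.01]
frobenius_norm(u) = 5.59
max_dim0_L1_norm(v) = 6.43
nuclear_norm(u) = 8.14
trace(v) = -2.45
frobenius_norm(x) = 0.04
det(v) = -6.13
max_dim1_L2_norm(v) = 3.96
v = x + u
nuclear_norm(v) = 8.15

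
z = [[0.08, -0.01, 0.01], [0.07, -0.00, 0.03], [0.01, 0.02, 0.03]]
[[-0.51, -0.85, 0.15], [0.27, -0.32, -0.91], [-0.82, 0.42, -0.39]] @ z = [[-0.1,0.01,-0.03],[-0.01,-0.02,-0.03],[-0.04,0.0,-0.01]]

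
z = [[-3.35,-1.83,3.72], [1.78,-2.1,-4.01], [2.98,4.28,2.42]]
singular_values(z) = [6.66, 6.31, 0.97]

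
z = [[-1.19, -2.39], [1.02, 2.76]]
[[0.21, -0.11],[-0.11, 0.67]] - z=[[1.4, 2.28], [-1.13, -2.09]]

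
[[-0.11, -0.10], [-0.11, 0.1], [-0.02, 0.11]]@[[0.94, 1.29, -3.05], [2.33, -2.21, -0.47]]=[[-0.34,0.08,0.38], [0.13,-0.36,0.29], [0.24,-0.27,0.01]]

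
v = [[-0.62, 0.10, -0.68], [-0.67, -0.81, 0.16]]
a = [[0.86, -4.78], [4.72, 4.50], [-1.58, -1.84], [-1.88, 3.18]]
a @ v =[[2.67, 3.96, -1.35], [-5.94, -3.17, -2.49], [2.21, 1.33, 0.78], [-0.97, -2.76, 1.79]]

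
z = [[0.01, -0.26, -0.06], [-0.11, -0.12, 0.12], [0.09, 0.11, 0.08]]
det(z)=-0.005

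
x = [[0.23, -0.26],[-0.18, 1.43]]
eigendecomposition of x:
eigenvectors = [[-0.99,0.21], [-0.14,-0.98]]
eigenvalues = [0.19, 1.47]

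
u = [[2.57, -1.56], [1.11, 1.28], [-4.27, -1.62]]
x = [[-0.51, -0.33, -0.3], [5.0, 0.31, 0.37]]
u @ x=[[-9.11, -1.33, -1.35], [5.83, 0.03, 0.14], [-5.92, 0.91, 0.68]]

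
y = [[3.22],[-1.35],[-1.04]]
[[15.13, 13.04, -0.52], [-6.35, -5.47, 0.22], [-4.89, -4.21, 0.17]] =y @ [[4.7, 4.05, -0.16]]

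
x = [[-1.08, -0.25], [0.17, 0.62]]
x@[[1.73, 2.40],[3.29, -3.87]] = [[-2.69, -1.62], [2.33, -1.99]]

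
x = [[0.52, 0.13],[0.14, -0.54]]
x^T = [[0.52, 0.14], [0.13, -0.54]]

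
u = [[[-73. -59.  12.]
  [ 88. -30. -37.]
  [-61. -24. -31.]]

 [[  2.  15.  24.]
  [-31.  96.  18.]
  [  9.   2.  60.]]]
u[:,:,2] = [[12.0, -37.0, -31.0], [24.0, 18.0, 60.0]]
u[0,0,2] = 12.0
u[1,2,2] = 60.0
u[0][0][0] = -73.0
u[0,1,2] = -37.0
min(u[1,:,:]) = -31.0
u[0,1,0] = 88.0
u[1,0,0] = 2.0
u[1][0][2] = 24.0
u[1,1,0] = -31.0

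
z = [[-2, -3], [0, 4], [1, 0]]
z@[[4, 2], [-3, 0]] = [[1, -4], [-12, 0], [4, 2]]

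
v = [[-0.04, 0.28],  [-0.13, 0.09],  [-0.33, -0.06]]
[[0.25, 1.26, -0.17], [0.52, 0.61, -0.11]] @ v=[[-0.12, 0.19], [-0.06, 0.21]]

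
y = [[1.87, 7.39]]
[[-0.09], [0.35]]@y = [[-0.17,-0.67], [0.65,2.59]]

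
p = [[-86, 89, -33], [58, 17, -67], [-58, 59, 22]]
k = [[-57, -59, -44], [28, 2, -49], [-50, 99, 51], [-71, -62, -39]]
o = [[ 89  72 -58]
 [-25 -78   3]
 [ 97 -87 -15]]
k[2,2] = 51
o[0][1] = 72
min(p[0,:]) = -86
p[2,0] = -58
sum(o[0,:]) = 103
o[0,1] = 72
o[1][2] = 3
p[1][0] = 58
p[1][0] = 58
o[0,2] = -58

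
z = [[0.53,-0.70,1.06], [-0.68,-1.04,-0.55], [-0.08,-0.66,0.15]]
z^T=[[0.53,-0.68,-0.08], [-0.70,-1.04,-0.66], [1.06,-0.55,0.15]]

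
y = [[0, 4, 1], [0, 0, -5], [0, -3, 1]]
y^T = [[0, 0, 0], [4, 0, -3], [1, -5, 1]]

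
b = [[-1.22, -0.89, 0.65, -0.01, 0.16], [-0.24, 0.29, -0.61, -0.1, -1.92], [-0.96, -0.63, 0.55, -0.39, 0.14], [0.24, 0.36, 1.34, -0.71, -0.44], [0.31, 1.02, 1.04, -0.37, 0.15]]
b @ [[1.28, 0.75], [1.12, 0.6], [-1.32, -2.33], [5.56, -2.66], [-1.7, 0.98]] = [[-3.74,-2.78],  [3.53,-0.20],  [-5.07,-1.2],  [-4.26,-1.27],  [-2.15,-0.45]]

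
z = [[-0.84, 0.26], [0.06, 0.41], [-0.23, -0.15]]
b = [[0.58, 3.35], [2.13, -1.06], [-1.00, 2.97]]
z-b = [[-1.42, -3.09], [-2.07, 1.47], [0.77, -3.12]]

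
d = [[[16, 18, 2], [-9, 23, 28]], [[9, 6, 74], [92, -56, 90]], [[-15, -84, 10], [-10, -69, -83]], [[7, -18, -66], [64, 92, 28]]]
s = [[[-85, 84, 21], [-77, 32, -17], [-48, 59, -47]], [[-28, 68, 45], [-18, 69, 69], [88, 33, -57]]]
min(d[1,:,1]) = -56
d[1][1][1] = -56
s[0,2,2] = -47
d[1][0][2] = 74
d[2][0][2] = 10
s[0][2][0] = -48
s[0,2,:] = [-48, 59, -47]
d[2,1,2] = -83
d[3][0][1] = -18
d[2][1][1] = -69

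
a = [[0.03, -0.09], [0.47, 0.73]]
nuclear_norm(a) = 0.94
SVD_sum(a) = [[-0.03, -0.05], [0.47, 0.73]] + [[0.06, -0.04], [0.0, -0.00]]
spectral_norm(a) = 0.87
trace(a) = 0.76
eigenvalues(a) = [0.1, 0.66]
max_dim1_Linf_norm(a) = 0.73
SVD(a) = [[0.07,-1.00], [-1.00,-0.07]] @ diag([0.8702631038830355, 0.07377079381344014]) @ [[-0.54, -0.84], [-0.84, 0.54]]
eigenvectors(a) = [[-0.80, 0.14],[0.6, -0.99]]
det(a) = 0.06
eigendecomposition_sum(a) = [[0.11, 0.02], [-0.08, -0.01]] + [[-0.08, -0.11], [0.55, 0.74]]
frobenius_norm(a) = 0.87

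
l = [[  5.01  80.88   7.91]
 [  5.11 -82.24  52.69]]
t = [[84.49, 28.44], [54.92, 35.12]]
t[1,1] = 35.12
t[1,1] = 35.12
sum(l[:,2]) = 60.599999999999994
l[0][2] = 7.91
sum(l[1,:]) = -24.439999999999998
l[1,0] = 5.11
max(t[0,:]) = 84.49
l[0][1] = 80.88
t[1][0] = 54.92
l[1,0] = 5.11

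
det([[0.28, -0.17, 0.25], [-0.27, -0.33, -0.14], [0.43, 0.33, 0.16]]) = 0.014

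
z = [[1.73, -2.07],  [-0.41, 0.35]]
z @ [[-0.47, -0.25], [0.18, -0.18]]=[[-1.19, -0.06], [0.26, 0.04]]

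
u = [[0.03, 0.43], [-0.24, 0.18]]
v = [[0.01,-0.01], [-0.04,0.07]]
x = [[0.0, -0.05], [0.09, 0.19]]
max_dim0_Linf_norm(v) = 0.07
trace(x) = 0.19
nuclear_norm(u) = 0.70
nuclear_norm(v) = 0.09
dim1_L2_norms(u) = [0.43, 0.3]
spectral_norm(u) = 0.47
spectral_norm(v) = 0.08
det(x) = 0.00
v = x @ u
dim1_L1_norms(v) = [0.02, 0.11]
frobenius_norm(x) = 0.22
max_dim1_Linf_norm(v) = 0.07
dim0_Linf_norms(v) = [0.04, 0.07]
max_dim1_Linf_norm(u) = 0.43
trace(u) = 0.21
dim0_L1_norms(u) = [0.27, 0.61]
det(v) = 0.00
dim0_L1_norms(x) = [0.09, 0.24]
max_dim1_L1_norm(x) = 0.28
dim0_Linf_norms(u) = [0.24, 0.43]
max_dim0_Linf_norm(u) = 0.43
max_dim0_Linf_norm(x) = 0.19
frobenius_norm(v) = 0.08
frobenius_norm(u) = 0.53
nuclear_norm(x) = 0.24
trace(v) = 0.08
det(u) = 0.11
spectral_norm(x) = 0.22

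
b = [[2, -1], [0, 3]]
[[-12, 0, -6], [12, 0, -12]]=b @ [[-4, 0, -5], [4, 0, -4]]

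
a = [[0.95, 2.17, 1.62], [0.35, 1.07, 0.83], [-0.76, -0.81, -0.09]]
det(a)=0.105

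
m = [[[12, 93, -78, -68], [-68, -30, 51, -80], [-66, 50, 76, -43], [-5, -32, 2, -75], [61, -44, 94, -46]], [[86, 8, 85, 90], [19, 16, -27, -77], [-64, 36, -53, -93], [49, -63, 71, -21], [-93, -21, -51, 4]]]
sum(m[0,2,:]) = 17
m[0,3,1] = -32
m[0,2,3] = -43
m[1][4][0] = -93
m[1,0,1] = 8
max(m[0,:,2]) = 94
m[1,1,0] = 19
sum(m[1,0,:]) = 269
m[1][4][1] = -21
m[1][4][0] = -93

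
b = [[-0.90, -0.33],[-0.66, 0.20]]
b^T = [[-0.9, -0.66], [-0.33, 0.20]]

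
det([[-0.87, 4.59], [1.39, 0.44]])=-6.763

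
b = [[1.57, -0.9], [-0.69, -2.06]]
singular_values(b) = [2.25, 1.71]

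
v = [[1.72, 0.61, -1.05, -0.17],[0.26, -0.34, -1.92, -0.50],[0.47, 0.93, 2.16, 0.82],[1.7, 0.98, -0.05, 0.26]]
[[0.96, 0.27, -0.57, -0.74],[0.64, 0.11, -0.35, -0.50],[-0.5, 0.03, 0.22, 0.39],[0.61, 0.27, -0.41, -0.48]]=v @ [[0.42, -0.03, -0.19, -0.32],  [-0.03, 0.32, -0.12, 0.01],  [-0.19, -0.12, 0.14, 0.15],  [-0.32, 0.01, 0.15, 0.25]]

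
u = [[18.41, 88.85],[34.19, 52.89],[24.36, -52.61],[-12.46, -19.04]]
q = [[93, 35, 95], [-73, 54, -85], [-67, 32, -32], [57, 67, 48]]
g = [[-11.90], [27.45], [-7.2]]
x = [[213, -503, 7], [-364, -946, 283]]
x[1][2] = 283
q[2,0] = -67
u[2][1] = -52.61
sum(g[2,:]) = -7.2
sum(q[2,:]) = -67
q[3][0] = 57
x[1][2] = 283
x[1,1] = -946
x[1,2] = 283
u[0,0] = 18.41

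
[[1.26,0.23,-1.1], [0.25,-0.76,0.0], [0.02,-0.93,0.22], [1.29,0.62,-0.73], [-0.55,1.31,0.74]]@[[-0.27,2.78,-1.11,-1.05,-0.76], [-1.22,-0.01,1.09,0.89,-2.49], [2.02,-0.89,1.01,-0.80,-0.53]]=[[-2.84,4.48,-2.26,-0.24,-0.95],  [0.86,0.70,-1.11,-0.94,1.70],  [1.57,-0.13,-0.81,-1.02,2.18],  [-2.58,4.23,-1.49,-0.22,-2.14],  [0.05,-2.2,2.79,1.15,-3.24]]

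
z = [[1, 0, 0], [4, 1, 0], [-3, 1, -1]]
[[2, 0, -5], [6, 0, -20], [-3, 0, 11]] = z @ [[2, 0, -5], [-2, 0, 0], [-5, 0, 4]]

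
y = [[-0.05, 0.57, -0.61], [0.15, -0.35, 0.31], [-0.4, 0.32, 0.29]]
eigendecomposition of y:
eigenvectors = [[0.57, 0.70, -0.74], [-0.16, 0.58, 0.53], [-0.8, 0.42, -0.42]]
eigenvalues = [0.64, 0.06, -0.81]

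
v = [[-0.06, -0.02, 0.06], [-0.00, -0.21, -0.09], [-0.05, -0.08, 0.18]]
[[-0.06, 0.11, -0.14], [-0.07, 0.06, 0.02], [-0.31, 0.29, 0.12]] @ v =[[0.01, -0.01, -0.04], [0.00, -0.01, -0.01], [0.01, -0.06, -0.02]]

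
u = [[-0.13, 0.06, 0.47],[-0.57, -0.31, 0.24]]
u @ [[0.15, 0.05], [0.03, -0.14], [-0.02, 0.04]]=[[-0.03,0.0],[-0.10,0.02]]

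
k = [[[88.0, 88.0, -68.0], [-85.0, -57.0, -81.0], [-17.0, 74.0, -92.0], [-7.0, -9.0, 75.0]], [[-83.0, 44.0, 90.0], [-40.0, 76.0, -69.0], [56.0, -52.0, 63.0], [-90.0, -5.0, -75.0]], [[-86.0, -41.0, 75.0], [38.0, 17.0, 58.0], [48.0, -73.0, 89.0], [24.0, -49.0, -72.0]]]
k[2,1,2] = 58.0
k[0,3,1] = -9.0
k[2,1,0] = 38.0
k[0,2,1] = 74.0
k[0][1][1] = -57.0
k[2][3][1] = -49.0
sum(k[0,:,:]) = -91.0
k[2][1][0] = 38.0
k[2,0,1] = -41.0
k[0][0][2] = -68.0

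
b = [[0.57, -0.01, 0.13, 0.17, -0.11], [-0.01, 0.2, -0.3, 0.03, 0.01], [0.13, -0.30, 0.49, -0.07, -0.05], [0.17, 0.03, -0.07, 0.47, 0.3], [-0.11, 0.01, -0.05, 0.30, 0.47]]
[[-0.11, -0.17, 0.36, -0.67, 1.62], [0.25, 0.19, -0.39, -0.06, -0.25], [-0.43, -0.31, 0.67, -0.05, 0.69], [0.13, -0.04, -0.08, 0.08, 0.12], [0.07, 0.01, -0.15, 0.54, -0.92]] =b@[[-0.41, -0.35, 0.82, -0.81, 2.14],[1.22, 1.16, -1.99, -1.12, -0.61],[0.03, 0.16, -0.11, -0.50, 0.38],[0.57, 0.07, -0.50, -0.22, 0.79],[-0.34, -0.11, 0.22, 1.07, -1.90]]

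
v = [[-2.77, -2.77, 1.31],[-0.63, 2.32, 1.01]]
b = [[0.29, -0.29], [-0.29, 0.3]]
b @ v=[[-0.62, -1.48, 0.09], [0.61, 1.50, -0.08]]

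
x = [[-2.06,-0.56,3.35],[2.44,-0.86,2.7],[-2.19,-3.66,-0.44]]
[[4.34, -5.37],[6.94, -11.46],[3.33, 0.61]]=x@[[0.69, -1.63], [-1.50, 1.1], [1.47, -2.42]]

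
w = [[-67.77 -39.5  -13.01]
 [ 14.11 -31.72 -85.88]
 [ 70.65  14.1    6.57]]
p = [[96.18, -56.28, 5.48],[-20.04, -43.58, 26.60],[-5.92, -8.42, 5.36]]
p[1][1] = -43.58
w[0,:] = [-67.77, -39.5, -13.01]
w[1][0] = 14.11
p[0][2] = 5.48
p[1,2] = 26.6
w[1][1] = -31.72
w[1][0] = 14.11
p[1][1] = -43.58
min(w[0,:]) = -67.77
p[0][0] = 96.18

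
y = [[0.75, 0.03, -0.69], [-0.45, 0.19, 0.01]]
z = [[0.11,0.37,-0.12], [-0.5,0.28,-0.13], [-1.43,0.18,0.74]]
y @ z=[[1.05,0.16,-0.6], [-0.16,-0.11,0.04]]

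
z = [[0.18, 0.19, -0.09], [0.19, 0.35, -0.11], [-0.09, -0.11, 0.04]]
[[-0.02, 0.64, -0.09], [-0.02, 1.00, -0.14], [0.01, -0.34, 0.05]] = z @ [[-0.02, 0.73, -0.1],[-0.05, 2.06, -0.28],[0.03, -1.27, 0.17]]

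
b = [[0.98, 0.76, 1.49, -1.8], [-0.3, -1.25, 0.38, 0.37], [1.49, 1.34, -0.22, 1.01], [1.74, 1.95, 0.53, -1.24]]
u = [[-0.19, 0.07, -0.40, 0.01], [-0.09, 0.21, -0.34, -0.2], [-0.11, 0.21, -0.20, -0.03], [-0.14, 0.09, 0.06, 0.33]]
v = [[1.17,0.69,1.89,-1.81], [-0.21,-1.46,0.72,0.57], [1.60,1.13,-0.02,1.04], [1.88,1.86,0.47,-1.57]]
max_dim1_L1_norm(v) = 5.78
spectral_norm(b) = 4.01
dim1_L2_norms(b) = [2.65, 1.39, 2.25, 2.94]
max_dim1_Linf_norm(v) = 1.89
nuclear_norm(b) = 7.54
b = u + v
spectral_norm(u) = 0.67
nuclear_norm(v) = 8.54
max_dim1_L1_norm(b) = 5.46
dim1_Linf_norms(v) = [1.89, 1.46, 1.6, 1.88]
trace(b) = -1.73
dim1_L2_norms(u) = [0.45, 0.46, 0.31, 0.37]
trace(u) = 0.15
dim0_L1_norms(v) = [4.86, 5.14, 3.1, 4.99]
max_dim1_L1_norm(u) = 0.84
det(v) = -5.27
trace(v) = -1.88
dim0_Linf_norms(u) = [0.19, 0.21, 0.4, 0.33]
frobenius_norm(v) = 5.13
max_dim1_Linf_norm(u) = 0.4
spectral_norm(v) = 4.25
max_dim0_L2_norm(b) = 2.78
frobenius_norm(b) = 4.76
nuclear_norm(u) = 1.25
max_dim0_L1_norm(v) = 5.14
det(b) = -1.70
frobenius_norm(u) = 0.80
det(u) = -0.00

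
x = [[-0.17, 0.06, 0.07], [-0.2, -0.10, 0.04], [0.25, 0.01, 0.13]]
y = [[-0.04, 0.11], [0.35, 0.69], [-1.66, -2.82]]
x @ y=[[-0.09, -0.17], [-0.09, -0.2], [-0.22, -0.33]]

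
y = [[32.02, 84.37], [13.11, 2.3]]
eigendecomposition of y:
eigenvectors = [[0.97, -0.85],[0.25, 0.52]]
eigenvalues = [53.59, -19.27]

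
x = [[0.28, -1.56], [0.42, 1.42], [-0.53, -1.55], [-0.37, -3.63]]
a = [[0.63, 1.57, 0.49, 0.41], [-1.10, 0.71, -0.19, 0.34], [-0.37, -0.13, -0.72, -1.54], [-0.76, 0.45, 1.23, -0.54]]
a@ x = [[0.42, -1.0],[-0.03, 1.78],[0.79, 7.1],[-0.48, 1.88]]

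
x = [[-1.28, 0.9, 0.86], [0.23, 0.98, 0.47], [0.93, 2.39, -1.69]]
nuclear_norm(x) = 5.70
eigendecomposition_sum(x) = [[0.1, 0.74, 0.13], [0.17, 1.23, 0.23], [0.16, 1.12, 0.21]] + [[-0.67, 0.72, -0.36],  [0.16, -0.17, 0.09],  [-0.36, 0.39, -0.19]] + [[-0.72, -0.56, 1.08], [-0.11, -0.08, 0.16], [1.13, 0.88, -1.70]]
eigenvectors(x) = [[-0.40, -0.86, -0.53], [-0.68, 0.21, -0.08], [-0.62, -0.46, 0.84]]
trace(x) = -1.99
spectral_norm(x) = 3.13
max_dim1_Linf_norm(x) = 2.39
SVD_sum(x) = [[-0.04, -0.11, 0.07],[0.20, 0.49, -0.31],[0.99, 2.44, -1.57]] + [[-1.06, 1.04, 0.95], [-0.42, 0.41, 0.38], [0.04, -0.04, -0.03]] + [[-0.18, -0.03, -0.16], [0.45, 0.08, 0.41], [-0.10, -0.02, -0.09]]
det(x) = 3.99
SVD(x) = [[-0.04, 0.93, -0.37], [0.2, 0.37, 0.91], [0.98, -0.03, -0.20]] @ diag([3.131767287478789, 1.8963023180488336, 0.6718416298804092]) @ [[0.32, 0.8, -0.51], [-0.6, 0.59, 0.54], [0.73, 0.13, 0.67]]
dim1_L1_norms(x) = [3.04, 1.68, 5.01]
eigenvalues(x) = [1.54, -1.03, -2.5]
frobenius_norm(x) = 3.72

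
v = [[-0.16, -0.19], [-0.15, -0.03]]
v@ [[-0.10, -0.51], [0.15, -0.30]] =[[-0.01, 0.14], [0.01, 0.09]]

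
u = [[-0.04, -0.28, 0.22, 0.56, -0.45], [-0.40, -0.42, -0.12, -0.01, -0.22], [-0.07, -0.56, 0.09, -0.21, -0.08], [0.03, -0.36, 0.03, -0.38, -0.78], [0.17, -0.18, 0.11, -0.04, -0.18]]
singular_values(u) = [1.2, 0.72, 0.56, 0.37, 0.03]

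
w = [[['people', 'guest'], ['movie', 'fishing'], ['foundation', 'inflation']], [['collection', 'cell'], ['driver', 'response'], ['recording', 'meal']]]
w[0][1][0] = 'movie'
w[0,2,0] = 'foundation'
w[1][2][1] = 'meal'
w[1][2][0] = 'recording'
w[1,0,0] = 'collection'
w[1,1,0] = 'driver'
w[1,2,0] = 'recording'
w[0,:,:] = [['people', 'guest'], ['movie', 'fishing'], ['foundation', 'inflation']]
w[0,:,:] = [['people', 'guest'], ['movie', 'fishing'], ['foundation', 'inflation']]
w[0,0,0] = 'people'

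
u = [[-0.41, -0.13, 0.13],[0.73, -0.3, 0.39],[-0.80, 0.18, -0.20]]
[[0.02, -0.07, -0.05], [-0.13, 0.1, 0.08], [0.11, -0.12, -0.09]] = u @ [[-0.1, 0.16, 0.12], [0.07, -0.02, -0.02], [-0.09, -0.06, -0.04]]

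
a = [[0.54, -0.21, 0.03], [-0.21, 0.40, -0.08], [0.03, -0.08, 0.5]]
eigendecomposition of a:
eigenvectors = [[0.55, 0.75, -0.37],[0.81, -0.58, 0.04],[0.19, 0.32, 0.93]]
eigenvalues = [0.24, 0.72, 0.48]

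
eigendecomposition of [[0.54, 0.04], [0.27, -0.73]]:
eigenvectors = [[0.98, -0.03], [0.21, 1.0]]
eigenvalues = [0.55, -0.74]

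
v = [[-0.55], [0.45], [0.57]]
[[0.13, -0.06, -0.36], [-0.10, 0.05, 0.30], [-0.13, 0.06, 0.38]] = v @ [[-0.23, 0.1, 0.66]]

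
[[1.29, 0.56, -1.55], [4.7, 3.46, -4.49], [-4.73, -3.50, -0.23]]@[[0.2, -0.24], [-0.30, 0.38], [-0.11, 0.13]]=[[0.26, -0.3], [0.4, -0.4], [0.13, -0.22]]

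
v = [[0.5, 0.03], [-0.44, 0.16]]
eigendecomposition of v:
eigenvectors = [[0.56,-0.10], [-0.83,0.99]]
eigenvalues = [0.46, 0.2]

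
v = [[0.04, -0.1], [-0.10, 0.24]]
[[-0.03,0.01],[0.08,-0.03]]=v @[[-0.49, 0.5],[0.14, 0.10]]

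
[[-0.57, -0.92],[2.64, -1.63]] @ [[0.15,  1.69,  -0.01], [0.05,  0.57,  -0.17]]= [[-0.13, -1.49, 0.16], [0.31, 3.53, 0.25]]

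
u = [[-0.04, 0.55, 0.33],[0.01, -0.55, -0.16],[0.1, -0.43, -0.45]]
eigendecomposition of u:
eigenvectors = [[0.60, -0.96, -0.17], [-0.43, 0.06, -0.46], [-0.68, -0.26, 0.87]]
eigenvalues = [-0.81, 0.02, -0.24]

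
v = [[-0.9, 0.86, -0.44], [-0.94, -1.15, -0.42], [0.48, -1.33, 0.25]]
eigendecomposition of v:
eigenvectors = [[(0.43+0j), (0.53+0.11j), (0.53-0.11j)], [(-0.02+0j), -0.41+0.25j, -0.41-0.25j], [(-0.9+0j), (-0.69+0j), (-0.69-0j)]]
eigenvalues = [(-0+0j), (-0.9+0.41j), (-0.9-0.41j)]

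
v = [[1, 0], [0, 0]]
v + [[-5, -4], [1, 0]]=[[-4, -4], [1, 0]]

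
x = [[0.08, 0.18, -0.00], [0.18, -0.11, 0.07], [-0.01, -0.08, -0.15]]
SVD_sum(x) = [[-0.05, 0.13, -0.01], [0.06, -0.16, 0.01], [0.02, -0.06, 0.0]] + [[0.09, 0.04, 0.07], [0.11, 0.04, 0.08], [-0.09, -0.04, -0.07]] + [[0.04, 0.01, -0.06], [0.01, 0.00, -0.02], [0.06, 0.02, -0.08]]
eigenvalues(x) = [(0.18+0j), (-0.18+0.05j), (-0.18-0.05j)]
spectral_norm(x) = 0.23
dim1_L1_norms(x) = [0.26, 0.36, 0.24]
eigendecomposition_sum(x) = [[(0.14+0j), 0.08+0.00j, (0.02-0j)], [0.08+0.00j, (0.05+0j), 0.01-0.00j], [-0.02+0.00j, -0.01+0.00j, -0.00+0.00j]] + [[(-0.03-0.02j),0.05+0.02j,(-0.01-0.06j)], [0.05+0.03j,(-0.08-0.02j),(0.03+0.09j)], [0.01+0.07j,-0.03-0.09j,-0.07+0.09j]] + [[(-0.03+0.02j), (0.05-0.02j), -0.01+0.06j], [0.05-0.03j, (-0.08+0.02j), (0.03-0.09j)], [(0.01-0.07j), -0.03+0.09j, (-0.07-0.09j)]]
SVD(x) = [[-0.61, 0.53, -0.59], [0.74, 0.64, -0.18], [0.28, -0.55, -0.79]] @ diag([0.22908492689095022, 0.21886928769697886, 0.12967779753830275]) @ [[0.36, -0.93, 0.04],[0.75, 0.32, 0.58],[-0.56, -0.18, 0.81]]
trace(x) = -0.18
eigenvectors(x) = [[(0.86+0j), (0.27-0.28j), (0.27+0.28j)],[0.49+0.00j, -0.32+0.48j, (-0.32-0.48j)],[-0.14+0.00j, -0.72+0.00j, -0.72-0.00j]]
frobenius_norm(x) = 0.34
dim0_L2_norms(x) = [0.2, 0.23, 0.17]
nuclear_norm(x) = 0.58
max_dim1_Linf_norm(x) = 0.18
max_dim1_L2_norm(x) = 0.22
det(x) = 0.01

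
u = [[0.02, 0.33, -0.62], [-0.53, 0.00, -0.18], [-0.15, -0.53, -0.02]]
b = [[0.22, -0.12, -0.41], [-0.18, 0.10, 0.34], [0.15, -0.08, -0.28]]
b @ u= [[0.13, 0.29, -0.11],[-0.11, -0.24, 0.09],[0.09, 0.20, -0.07]]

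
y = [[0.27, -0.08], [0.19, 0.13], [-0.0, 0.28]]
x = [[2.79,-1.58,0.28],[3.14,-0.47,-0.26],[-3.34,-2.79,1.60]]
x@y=[[0.45, -0.35], [0.76, -0.39], [-1.43, 0.35]]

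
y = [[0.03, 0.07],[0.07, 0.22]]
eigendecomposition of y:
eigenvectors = [[-0.95, -0.31], [0.31, -0.95]]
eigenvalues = [0.01, 0.24]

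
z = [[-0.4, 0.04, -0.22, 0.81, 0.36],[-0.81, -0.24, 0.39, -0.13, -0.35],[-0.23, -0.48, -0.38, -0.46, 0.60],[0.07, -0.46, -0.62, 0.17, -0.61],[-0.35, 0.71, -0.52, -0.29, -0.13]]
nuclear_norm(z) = 5.00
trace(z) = -0.98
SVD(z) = [[0.24, -0.39, -0.51, -0.12, 0.72],[-0.61, -0.47, 0.51, -0.28, 0.26],[-0.48, 0.13, -0.61, -0.54, -0.3],[0.22, -0.78, -0.12, 0.08, -0.57],[0.53, 0.07, 0.31, -0.78, -0.06]] @ diag([1.0065491953281973, 1.004233664995066, 0.9997194860611022, 0.9953627257070513, 0.9941264793463102]) @ [[0.34,0.66,-0.52,0.37,-0.19], [0.43,0.44,0.30,-0.46,0.56], [-0.18,0.43,0.46,-0.31,-0.69], [0.68,-0.27,0.48,0.42,-0.21], [-0.45,0.33,0.44,0.61,0.35]]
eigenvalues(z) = [(1+0j), (-0.83+0.56j), (-0.83-0.56j), (-0.16+0.99j), (-0.16-0.99j)]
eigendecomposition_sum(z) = [[0.14+0.00j, (-0.12+0j), -0.13+0.00j, 0.27-0.00j, -0.13-0.00j], [-0.12-0.00j, (0.11+0j), (0.11-0j), -0.24+0.00j, 0.11+0.00j], [(-0.13-0j), 0.11+0.00j, (0.12-0j), (-0.25+0j), (0.12+0j)], [0.27+0.00j, (-0.23+0j), -0.25+0.00j, (0.52-0j), -0.25-0.00j], [(-0.13-0j), 0.11+0.00j, 0.12-0.00j, -0.25+0.00j, 0.12+0.00j]] + [[(-0.25+0.17j), -0.10+0.19j, 0.10+0.26j, (0.21+0.13j), 0.15+0.02j], [-0.21+0.02j, (-0.12+0.08j), -0.02+0.20j, (0.08+0.15j), 0.09+0.07j], [(-0.2-0.2j), (-0.19-0.05j), (-0.22+0.15j), (-0.08+0.22j), (0.01+0.15j)], [(-0.04-0.24j), (-0.11-0.13j), (-0.23-0.01j), (-0.17+0.12j), (-0.07+0.11j)], [0.04-0.15j, -0.03-0.11j, -0.13-0.06j, (-0.13+0.02j), (-0.07+0.04j)]] + [[(-0.25-0.17j), -0.10-0.19j, 0.10-0.26j, (0.21-0.13j), 0.15-0.02j], [(-0.21-0.02j), -0.12-0.08j, -0.02-0.20j, 0.08-0.15j, (0.09-0.07j)], [-0.20+0.20j, -0.19+0.05j, -0.22-0.15j, (-0.08-0.22j), (0.01-0.15j)], [-0.04+0.24j, (-0.11+0.13j), -0.23+0.01j, -0.17-0.12j, -0.07-0.11j], [(0.04+0.15j), -0.03+0.11j, (-0.13+0.06j), -0.13-0.02j, -0.07-0.04j]] + [[(-0.02+0.13j), 0.18-0.10j, (-0.15-0.02j), (0.06-0.02j), (0.09+0.2j)], [-0.14-0.15j, (-0.05+0.3j), 0.16-0.16j, (-0.03+0.1j), -0.32-0.08j], [0.15+0.03j, -0.10-0.21j, (-0.03+0.17j), (-0.03-0.07j), 0.23-0.10j], [-0.05-0.04j, -0.00+0.10j, 0.05-0.06j, -0.01+0.03j, (-0.11-0.01j)], [(-0.15+0.16j), (0.33+0.03j), (-0.19-0.17j), (0.11+0.03j), (-0.06+0.35j)]] + [[(-0.02-0.13j), (0.18+0.1j), (-0.15+0.02j), 0.06+0.02j, (0.09-0.2j)],[-0.14+0.15j, (-0.05-0.3j), 0.16+0.16j, -0.03-0.10j, (-0.32+0.08j)],[(0.15-0.03j), -0.10+0.21j, -0.03-0.17j, -0.03+0.07j, 0.23+0.10j],[-0.05+0.04j, -0.00-0.10j, (0.05+0.06j), -0.01-0.03j, (-0.11+0.01j)],[-0.15-0.16j, (0.33-0.03j), -0.19+0.17j, (0.11-0.03j), (-0.06-0.35j)]]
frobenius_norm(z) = 2.24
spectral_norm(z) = 1.01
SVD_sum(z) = [[0.08, 0.16, -0.12, 0.09, -0.05], [-0.21, -0.41, 0.32, -0.23, 0.12], [-0.17, -0.32, 0.25, -0.18, 0.09], [0.08, 0.15, -0.11, 0.08, -0.04], [0.18, 0.36, -0.28, 0.2, -0.1]] + [[-0.17,  -0.17,  -0.12,  0.18,  -0.22], [-0.2,  -0.21,  -0.14,  0.22,  -0.27], [0.05,  0.06,  0.04,  -0.06,  0.07], [-0.34,  -0.34,  -0.23,  0.36,  -0.44], [0.03,  0.03,  0.02,  -0.03,  0.04]] + [[0.09, -0.22, -0.23, 0.16, 0.35],[-0.09, 0.22, 0.23, -0.16, -0.35],[0.11, -0.26, -0.28, 0.19, 0.42],[0.02, -0.05, -0.06, 0.04, 0.09],[-0.06, 0.13, 0.14, -0.1, -0.21]] + [[-0.08, 0.03, -0.06, -0.05, 0.03], [-0.19, 0.08, -0.13, -0.12, 0.06], [-0.36, 0.15, -0.26, -0.23, 0.11], [0.05, -0.02, 0.04, 0.03, -0.02], [-0.53, 0.21, -0.38, -0.33, 0.17]] + [[-0.32,0.24,0.32,0.43,0.25], [-0.12,0.09,0.11,0.16,0.09], [0.13,-0.10,-0.13,-0.18,-0.1], [0.26,-0.19,-0.25,-0.34,-0.20], [0.03,-0.02,-0.02,-0.03,-0.02]]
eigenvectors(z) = [[-0.37+0.00j,-0.54+0.00j,-0.54-0.00j,(0.3-0.21j),0.30+0.21j], [(0.33+0j),-0.33-0.19j,-0.33+0.19j,(-0.04+0.55j),(-0.04-0.55j)], [0.34+0.00j,-0.11-0.51j,(-0.11+0.51j),(-0.23-0.35j),(-0.23+0.35j)], [(-0.72+0j),0.18-0.42j,0.18+0.42j,0.01+0.18j,0.01-0.18j], [0.35+0.00j,(0.21-0.19j),(0.21+0.19j),(0.6+0j),0.60-0.00j]]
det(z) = 1.00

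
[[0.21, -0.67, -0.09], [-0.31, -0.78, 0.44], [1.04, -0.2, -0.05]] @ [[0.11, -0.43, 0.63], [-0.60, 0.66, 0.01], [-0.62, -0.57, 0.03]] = [[0.48, -0.48, 0.12], [0.16, -0.63, -0.19], [0.27, -0.55, 0.65]]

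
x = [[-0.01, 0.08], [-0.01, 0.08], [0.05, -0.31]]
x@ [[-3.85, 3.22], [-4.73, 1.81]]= [[-0.34, 0.11],[-0.34, 0.11],[1.27, -0.40]]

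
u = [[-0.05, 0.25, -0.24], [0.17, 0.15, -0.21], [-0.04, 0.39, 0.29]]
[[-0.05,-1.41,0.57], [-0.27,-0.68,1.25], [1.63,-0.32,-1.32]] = u @ [[-0.35, 1.73, 3.41], [2.22, -2.68, -0.42], [2.60, 2.74, -3.51]]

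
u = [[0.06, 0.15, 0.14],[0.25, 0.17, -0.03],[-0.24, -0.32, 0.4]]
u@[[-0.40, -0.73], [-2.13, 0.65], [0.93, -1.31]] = [[-0.21, -0.13],[-0.49, -0.03],[1.15, -0.56]]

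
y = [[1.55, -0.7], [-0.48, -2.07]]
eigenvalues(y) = [1.64, -2.16]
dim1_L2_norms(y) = [1.7, 2.12]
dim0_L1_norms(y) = [2.03, 2.77]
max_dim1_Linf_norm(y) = 2.07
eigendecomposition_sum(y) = [[1.60, -0.3],[-0.21, 0.04]] + [[-0.05, -0.40],  [-0.27, -2.11]]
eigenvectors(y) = [[0.99, 0.19], [-0.13, 0.98]]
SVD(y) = [[0.35, 0.94], [0.94, -0.35]] @ diag([2.186045058850796, 1.6214212903110716]) @ [[0.04, -1.00], [1.00, 0.04]]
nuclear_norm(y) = 3.81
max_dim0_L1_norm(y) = 2.77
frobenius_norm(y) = 2.72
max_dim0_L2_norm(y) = 2.19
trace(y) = -0.52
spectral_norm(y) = 2.19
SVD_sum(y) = [[0.03, -0.76], [0.09, -2.05]] + [[1.52,0.06], [-0.57,-0.02]]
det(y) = -3.54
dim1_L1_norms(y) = [2.25, 2.55]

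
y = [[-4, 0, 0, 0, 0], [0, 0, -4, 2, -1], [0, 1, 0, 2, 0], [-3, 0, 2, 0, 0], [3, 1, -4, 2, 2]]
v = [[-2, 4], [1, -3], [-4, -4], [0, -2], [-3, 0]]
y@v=[[8, -16], [19, 12], [1, -7], [-2, -20], [5, 21]]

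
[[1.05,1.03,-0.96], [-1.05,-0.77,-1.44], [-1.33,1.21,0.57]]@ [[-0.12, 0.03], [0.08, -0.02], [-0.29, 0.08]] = [[0.23, -0.07], [0.48, -0.13], [0.09, -0.02]]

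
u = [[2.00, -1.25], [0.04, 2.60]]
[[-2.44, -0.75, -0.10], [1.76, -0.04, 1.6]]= u@[[-0.79, -0.38, 0.33], [0.69, -0.01, 0.61]]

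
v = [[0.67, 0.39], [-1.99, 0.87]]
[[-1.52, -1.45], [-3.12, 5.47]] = v @ [[-0.08, -2.50], [-3.77, 0.57]]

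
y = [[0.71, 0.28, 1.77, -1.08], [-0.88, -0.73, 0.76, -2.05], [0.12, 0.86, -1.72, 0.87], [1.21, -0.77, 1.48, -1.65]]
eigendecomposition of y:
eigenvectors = [[-0.31+0.00j, -0.09-0.56j, (-0.09+0.56j), (0.47+0j)],[-0.61+0.00j, (0.69+0j), (0.69-0j), -0.20+0.00j],[0.55+0.00j, (0.05-0.13j), (0.05+0.13j), -0.71+0.00j],[(-0.48+0j), -0.37-0.20j, (-0.37+0.2j), (-0.49+0j)]]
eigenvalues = [(-3.51+0j), (0.54+1.17j), (0.54-1.17j), (-0.97+0j)]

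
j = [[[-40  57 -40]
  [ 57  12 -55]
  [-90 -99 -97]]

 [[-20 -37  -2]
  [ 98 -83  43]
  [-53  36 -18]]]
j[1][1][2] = 43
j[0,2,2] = -97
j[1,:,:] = [[-20, -37, -2], [98, -83, 43], [-53, 36, -18]]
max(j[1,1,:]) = 98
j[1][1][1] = -83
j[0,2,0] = -90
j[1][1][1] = -83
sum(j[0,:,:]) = -295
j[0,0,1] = 57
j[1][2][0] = -53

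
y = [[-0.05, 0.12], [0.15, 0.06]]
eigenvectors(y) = [[-0.8, -0.51], [0.60, -0.86]]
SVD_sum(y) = [[-0.00, -0.00], [0.15, 0.06]] + [[-0.05, 0.12], [-0.00, 0.00]]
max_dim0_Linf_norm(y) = 0.15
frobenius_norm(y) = 0.21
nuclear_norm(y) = 0.29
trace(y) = 0.01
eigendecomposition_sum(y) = [[-0.1,0.06], [0.07,-0.04]] + [[0.05, 0.06], [0.08, 0.10]]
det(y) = -0.02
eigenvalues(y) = [-0.14, 0.15]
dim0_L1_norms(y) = [0.2, 0.18]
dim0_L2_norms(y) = [0.16, 0.13]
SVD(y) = [[-0.03, 1.00], [1.00, 0.03]] @ diag([0.16158518567197439, 0.12996240907029064]) @ [[0.94, 0.35],  [-0.35, 0.94]]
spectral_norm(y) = 0.16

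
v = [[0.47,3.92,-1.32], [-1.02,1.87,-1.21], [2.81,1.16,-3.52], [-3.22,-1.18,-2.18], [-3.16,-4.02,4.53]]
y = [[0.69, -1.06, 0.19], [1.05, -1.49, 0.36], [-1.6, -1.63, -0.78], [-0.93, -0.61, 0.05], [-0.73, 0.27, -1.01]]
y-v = [[0.22, -4.98, 1.51],[2.07, -3.36, 1.57],[-4.41, -2.79, 2.74],[2.29, 0.57, 2.23],[2.43, 4.29, -5.54]]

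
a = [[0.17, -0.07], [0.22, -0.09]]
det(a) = 0.00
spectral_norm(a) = 0.30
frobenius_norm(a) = 0.30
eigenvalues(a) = [0.08, 0.0]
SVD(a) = [[-0.61, -0.79], [-0.79, 0.61]] @ diag([0.3004993997629496, 0.0003327793668769026]) @ [[-0.93,0.38],[0.38,0.93]]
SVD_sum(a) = [[0.17,-0.07], [0.22,-0.09]] + [[-0.0, -0.0], [0.00, 0.00]]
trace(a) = 0.08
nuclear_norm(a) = 0.30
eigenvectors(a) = [[0.61, 0.38], [0.79, 0.92]]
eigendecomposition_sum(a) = [[0.17, -0.07], [0.22, -0.09]] + [[-0.0, 0.00], [-0.0, 0.0]]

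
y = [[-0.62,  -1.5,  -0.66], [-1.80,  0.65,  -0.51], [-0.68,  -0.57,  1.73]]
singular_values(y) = [2.03, 1.95, 1.68]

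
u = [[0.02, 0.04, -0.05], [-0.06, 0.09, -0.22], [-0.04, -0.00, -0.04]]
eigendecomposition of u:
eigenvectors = [[-0.22, 0.42, -0.55], [0.84, -0.79, -0.82], [0.49, -0.45, 0.17]]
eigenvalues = [-0.02, -0.0, 0.09]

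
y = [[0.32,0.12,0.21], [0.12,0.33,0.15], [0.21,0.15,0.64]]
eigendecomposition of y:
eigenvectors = [[-0.44, -0.84, -0.31], [-0.36, 0.48, -0.8], [-0.82, 0.23, 0.52]]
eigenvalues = [0.82, 0.19, 0.28]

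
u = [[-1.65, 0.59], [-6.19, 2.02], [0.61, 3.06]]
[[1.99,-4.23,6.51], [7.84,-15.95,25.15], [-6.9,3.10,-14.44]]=u @ [[-1.88, 2.73, -5.26], [-1.88, 0.47, -3.67]]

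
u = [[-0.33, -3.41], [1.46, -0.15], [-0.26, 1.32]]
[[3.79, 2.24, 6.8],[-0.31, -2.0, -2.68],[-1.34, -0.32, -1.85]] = u@[[-0.32, -1.42, -2.02], [-1.08, -0.52, -1.80]]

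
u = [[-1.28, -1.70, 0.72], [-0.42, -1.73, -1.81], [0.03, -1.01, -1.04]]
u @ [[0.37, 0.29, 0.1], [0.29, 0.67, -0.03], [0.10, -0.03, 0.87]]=[[-0.89, -1.53, 0.55], [-0.84, -1.23, -1.56], [-0.39, -0.64, -0.87]]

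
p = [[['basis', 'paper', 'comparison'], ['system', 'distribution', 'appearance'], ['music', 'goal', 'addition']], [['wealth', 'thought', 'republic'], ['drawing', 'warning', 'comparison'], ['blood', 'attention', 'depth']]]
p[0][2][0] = 'music'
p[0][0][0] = 'basis'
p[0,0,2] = 'comparison'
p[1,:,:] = [['wealth', 'thought', 'republic'], ['drawing', 'warning', 'comparison'], ['blood', 'attention', 'depth']]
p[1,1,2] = 'comparison'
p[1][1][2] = 'comparison'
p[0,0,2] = 'comparison'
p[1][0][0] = 'wealth'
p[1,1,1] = 'warning'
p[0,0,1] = 'paper'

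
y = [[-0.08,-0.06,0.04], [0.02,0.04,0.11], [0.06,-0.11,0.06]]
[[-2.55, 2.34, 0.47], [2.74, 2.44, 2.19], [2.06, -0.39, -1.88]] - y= [[-2.47, 2.40, 0.43], [2.72, 2.4, 2.08], [2.0, -0.28, -1.94]]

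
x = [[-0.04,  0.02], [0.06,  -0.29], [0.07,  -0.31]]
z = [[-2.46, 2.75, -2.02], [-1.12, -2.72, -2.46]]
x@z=[[0.08, -0.16, 0.03], [0.18, 0.95, 0.59], [0.18, 1.04, 0.62]]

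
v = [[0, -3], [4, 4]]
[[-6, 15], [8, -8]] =v@[[0, 3], [2, -5]]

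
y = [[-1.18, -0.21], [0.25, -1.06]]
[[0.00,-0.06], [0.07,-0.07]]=y @ [[0.01,0.04], [-0.06,0.08]]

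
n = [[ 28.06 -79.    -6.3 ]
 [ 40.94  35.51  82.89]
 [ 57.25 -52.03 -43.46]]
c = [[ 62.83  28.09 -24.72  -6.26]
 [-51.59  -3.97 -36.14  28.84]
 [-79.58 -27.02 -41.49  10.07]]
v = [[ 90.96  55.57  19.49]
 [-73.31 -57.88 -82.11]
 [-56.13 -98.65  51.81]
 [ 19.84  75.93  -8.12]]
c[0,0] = 62.83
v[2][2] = 51.81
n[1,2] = 82.89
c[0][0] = 62.83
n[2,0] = 57.25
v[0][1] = 55.57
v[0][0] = 90.96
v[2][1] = -98.65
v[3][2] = -8.12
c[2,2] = -41.49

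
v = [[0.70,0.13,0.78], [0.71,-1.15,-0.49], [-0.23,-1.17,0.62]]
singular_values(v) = [1.68, 1.11, 0.96]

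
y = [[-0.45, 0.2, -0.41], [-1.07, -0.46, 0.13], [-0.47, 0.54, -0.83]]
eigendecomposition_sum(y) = [[-0.00-0.00j, -0j, -0j], [0.01+0.00j, (-0+0j), (-0+0j)], [0j, -0.00+0.00j, (-0+0j)]] + [[(-0.22+0.27j), 0.10+0.30j, (-0.21-0.25j)], [(-0.54+0.03j), (-0.23+0.42j), (0.07-0.49j)], [(-0.24+0.5j), (0.27+0.41j), -0.41-0.30j]] + [[-0.22-0.27j,0.10-0.30j,-0.21+0.25j], [(-0.54-0.03j),(-0.23-0.42j),0.07+0.49j], [-0.24-0.50j,(0.27-0.41j),(-0.41+0.3j)]]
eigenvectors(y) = [[(-0.24+0j), 0.40+0.10j, 0.40-0.10j], [0.74+0.00j, 0.30+0.56j, (0.3-0.56j)], [(0.62+0j), (0.65+0j), (0.65-0j)]]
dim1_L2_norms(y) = [0.64, 1.17, 1.1]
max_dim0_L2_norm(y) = 1.25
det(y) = -0.00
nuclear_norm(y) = 2.43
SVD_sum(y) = [[-0.53, 0.08, -0.30], [-0.69, 0.1, -0.39], [-0.76, 0.11, -0.43]] + [[0.08,  0.12,  -0.11], [-0.38,  -0.56,  0.52], [0.29,  0.43,  -0.40]] + [[-0.0, 0.00, 0.0], [0.0, -0.00, -0.0], [0.00, -0.0, -0.00]]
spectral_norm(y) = 1.34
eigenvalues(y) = [(-0+0j), (-0.87+0.39j), (-0.87-0.39j)]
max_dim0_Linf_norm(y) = 1.07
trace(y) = -1.74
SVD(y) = [[-0.46, 0.17, -0.87], [-0.60, -0.79, 0.16], [-0.66, 0.60, 0.46]] @ diag([1.3394185782201058, 1.0914890349758595, 0.0030917383939807544]) @ [[0.86,-0.13,0.49], [0.45,0.66,-0.61], [0.24,-0.74,-0.62]]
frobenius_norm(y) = 1.73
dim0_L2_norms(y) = [1.25, 0.74, 0.93]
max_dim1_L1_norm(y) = 1.84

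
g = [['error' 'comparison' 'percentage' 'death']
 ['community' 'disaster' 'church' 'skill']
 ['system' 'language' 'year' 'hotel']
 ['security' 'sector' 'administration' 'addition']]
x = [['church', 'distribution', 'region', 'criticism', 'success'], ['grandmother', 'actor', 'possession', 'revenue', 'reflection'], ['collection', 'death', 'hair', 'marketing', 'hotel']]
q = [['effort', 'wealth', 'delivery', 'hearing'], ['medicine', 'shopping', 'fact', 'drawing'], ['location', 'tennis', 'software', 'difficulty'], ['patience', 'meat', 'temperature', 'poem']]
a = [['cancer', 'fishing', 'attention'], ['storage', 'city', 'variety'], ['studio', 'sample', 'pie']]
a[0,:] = ['cancer', 'fishing', 'attention']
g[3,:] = ['security', 'sector', 'administration', 'addition']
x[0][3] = 'criticism'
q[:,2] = ['delivery', 'fact', 'software', 'temperature']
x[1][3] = 'revenue'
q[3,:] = ['patience', 'meat', 'temperature', 'poem']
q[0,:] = ['effort', 'wealth', 'delivery', 'hearing']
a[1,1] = 'city'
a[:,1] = ['fishing', 'city', 'sample']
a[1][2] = 'variety'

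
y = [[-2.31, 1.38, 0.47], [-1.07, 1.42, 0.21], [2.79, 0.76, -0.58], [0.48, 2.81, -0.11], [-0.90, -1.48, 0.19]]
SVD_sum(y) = [[-2.19, -0.18, 0.45], [-0.95, -0.08, 0.20], [2.83, 0.23, -0.58], [0.70, 0.06, -0.14], [-1.01, -0.08, 0.21]] + [[-0.12,1.56,0.02], [-0.12,1.5,0.02], [-0.04,0.53,0.01], [-0.22,2.75,0.03], [0.11,-1.4,-0.02]] + [[0.00, 0.0, 0.0], [-0.00, -0.0, -0.00], [-0.0, -0.0, -0.0], [0.00, 0.0, 0.0], [-0.00, -0.00, -0.0]]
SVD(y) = [[-0.56, 0.41, 0.08], [-0.24, 0.39, -0.79], [0.73, 0.14, -0.4], [0.18, 0.72, 0.27], [-0.26, -0.37, -0.38]] @ diag([3.995426046294039, 3.817924246265453, 0.005015812353053848]) @ [[0.98,0.08,-0.20],[-0.08,1.00,0.01],[0.2,0.00,0.98]]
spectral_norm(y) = 4.00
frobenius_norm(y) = 5.53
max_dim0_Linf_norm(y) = 2.81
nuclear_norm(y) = 7.82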